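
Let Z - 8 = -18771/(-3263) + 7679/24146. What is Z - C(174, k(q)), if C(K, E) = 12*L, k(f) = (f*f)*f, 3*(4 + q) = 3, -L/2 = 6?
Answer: 12454137639/78788398 ≈ 158.07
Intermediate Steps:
L = -12 (L = -2*6 = -12)
q = -3 (q = -4 + (⅓)*3 = -4 + 1 = -3)
k(f) = f³ (k(f) = f²*f = f³)
C(K, E) = -144 (C(K, E) = 12*(-12) = -144)
Z = 1108608327/78788398 (Z = 8 + (-18771/(-3263) + 7679/24146) = 8 + (-18771*(-1/3263) + 7679*(1/24146)) = 8 + (18771/3263 + 7679/24146) = 8 + 478301143/78788398 = 1108608327/78788398 ≈ 14.071)
Z - C(174, k(q)) = 1108608327/78788398 - 1*(-144) = 1108608327/78788398 + 144 = 12454137639/78788398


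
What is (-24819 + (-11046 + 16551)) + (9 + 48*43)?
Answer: -17241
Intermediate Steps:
(-24819 + (-11046 + 16551)) + (9 + 48*43) = (-24819 + 5505) + (9 + 2064) = -19314 + 2073 = -17241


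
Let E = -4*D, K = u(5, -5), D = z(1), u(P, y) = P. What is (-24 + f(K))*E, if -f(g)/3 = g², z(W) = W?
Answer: 396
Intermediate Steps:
D = 1
K = 5
E = -4 (E = -4*1 = -4)
f(g) = -3*g²
(-24 + f(K))*E = (-24 - 3*5²)*(-4) = (-24 - 3*25)*(-4) = (-24 - 75)*(-4) = -99*(-4) = 396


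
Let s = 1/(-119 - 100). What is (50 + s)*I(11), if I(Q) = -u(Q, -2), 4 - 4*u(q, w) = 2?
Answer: -10949/438 ≈ -24.998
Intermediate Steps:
u(q, w) = ½ (u(q, w) = 1 - ¼*2 = 1 - ½ = ½)
s = -1/219 (s = 1/(-219) = -1/219 ≈ -0.0045662)
I(Q) = -½ (I(Q) = -1*½ = -½)
(50 + s)*I(11) = (50 - 1/219)*(-½) = (10949/219)*(-½) = -10949/438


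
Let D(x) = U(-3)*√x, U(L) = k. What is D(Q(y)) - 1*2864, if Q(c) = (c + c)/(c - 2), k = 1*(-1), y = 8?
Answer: -2864 - 2*√6/3 ≈ -2865.6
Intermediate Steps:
k = -1
U(L) = -1
Q(c) = 2*c/(-2 + c) (Q(c) = (2*c)/(-2 + c) = 2*c/(-2 + c))
D(x) = -√x
D(Q(y)) - 1*2864 = -√(2*8/(-2 + 8)) - 1*2864 = -√(2*8/6) - 2864 = -√(2*8*(⅙)) - 2864 = -√(8/3) - 2864 = -2*√6/3 - 2864 = -2864 - 2*√6/3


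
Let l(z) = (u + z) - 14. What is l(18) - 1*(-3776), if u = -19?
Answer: 3761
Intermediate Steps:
l(z) = -33 + z (l(z) = (-19 + z) - 14 = -33 + z)
l(18) - 1*(-3776) = (-33 + 18) - 1*(-3776) = -15 + 3776 = 3761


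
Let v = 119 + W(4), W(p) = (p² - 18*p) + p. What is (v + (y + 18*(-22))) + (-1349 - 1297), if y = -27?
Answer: -3002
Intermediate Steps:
W(p) = p² - 17*p
v = 67 (v = 119 + 4*(-17 + 4) = 119 + 4*(-13) = 119 - 52 = 67)
(v + (y + 18*(-22))) + (-1349 - 1297) = (67 + (-27 + 18*(-22))) + (-1349 - 1297) = (67 + (-27 - 396)) - 2646 = (67 - 423) - 2646 = -356 - 2646 = -3002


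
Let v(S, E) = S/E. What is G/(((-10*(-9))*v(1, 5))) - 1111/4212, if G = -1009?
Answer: -237217/4212 ≈ -56.319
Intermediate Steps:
G/(((-10*(-9))*v(1, 5))) - 1111/4212 = -1009/((-10*(-9))*(1/5)) - 1111/4212 = -1009/(90*(1*(1/5))) - 1111*1/4212 = -1009/(90*(1/5)) - 1111/4212 = -1009/18 - 1111/4212 = -237217/4212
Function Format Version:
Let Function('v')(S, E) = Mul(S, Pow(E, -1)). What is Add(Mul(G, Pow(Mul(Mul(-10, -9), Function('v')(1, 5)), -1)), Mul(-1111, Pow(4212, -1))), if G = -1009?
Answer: Rational(-237217, 4212) ≈ -56.319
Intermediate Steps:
Add(Mul(G, Pow(Mul(Mul(-10, -9), Function('v')(1, 5)), -1)), Mul(-1111, Pow(4212, -1))) = Add(Mul(-1009, Pow(Mul(Mul(-10, -9), Mul(1, Pow(5, -1))), -1)), Mul(-1111, Pow(4212, -1))) = Add(Mul(-1009, Pow(Mul(90, Mul(1, Rational(1, 5))), -1)), Mul(-1111, Rational(1, 4212))) = Add(Mul(-1009, Pow(Mul(90, Rational(1, 5)), -1)), Rational(-1111, 4212)) = Add(Mul(-1009, Pow(18, -1)), Rational(-1111, 4212)) = Add(Mul(-1009, Rational(1, 18)), Rational(-1111, 4212)) = Add(Rational(-1009, 18), Rational(-1111, 4212)) = Rational(-237217, 4212)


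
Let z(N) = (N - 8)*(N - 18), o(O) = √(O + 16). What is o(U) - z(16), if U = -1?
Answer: 16 + √15 ≈ 19.873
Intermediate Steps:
o(O) = √(16 + O)
z(N) = (-18 + N)*(-8 + N) (z(N) = (-8 + N)*(-18 + N) = (-18 + N)*(-8 + N))
o(U) - z(16) = √(16 - 1) - (144 + 16² - 26*16) = √15 - (144 + 256 - 416) = √15 - 1*(-16) = √15 + 16 = 16 + √15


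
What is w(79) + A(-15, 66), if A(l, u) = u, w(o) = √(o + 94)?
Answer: 66 + √173 ≈ 79.153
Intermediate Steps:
w(o) = √(94 + o)
w(79) + A(-15, 66) = √(94 + 79) + 66 = √173 + 66 = 66 + √173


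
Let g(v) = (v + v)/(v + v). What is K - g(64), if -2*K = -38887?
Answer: 38885/2 ≈ 19443.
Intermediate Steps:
K = 38887/2 (K = -½*(-38887) = 38887/2 ≈ 19444.)
g(v) = 1 (g(v) = (2*v)/((2*v)) = (2*v)*(1/(2*v)) = 1)
K - g(64) = 38887/2 - 1*1 = 38887/2 - 1 = 38885/2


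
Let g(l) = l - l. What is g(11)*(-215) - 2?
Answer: -2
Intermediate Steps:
g(l) = 0
g(11)*(-215) - 2 = 0*(-215) - 2 = 0 - 2 = -2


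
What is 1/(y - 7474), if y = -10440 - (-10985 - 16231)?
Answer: 1/9302 ≈ 0.00010750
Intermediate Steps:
y = 16776 (y = -10440 - 1*(-27216) = -10440 + 27216 = 16776)
1/(y - 7474) = 1/(16776 - 7474) = 1/9302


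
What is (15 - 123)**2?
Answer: 11664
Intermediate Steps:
(15 - 123)**2 = (-108)**2 = 11664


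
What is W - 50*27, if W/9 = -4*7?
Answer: -1602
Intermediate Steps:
W = -252 (W = 9*(-4*7) = 9*(-28) = -252)
W - 50*27 = -252 - 50*27 = -252 - 1350 = -1602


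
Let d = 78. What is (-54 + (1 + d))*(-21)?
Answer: -525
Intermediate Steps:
(-54 + (1 + d))*(-21) = (-54 + (1 + 78))*(-21) = (-54 + 79)*(-21) = 25*(-21) = -525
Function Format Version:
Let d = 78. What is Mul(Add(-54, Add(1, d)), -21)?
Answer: -525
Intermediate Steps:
Mul(Add(-54, Add(1, d)), -21) = Mul(Add(-54, Add(1, 78)), -21) = Mul(Add(-54, 79), -21) = Mul(25, -21) = -525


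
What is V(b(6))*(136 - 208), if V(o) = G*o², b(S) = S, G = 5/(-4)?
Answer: 3240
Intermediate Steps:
G = -5/4 (G = 5*(-¼) = -5/4 ≈ -1.2500)
V(o) = -5*o²/4
V(b(6))*(136 - 208) = (-5/4*6²)*(136 - 208) = -5/4*36*(-72) = -45*(-72) = 3240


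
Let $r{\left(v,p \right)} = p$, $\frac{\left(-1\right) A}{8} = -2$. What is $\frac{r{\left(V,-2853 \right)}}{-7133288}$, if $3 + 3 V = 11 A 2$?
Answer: $\frac{2853}{7133288} \approx 0.00039996$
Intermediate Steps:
$A = 16$ ($A = \left(-8\right) \left(-2\right) = 16$)
$V = \frac{349}{3}$ ($V = -1 + \frac{11 \cdot 16 \cdot 2}{3} = -1 + \frac{176 \cdot 2}{3} = -1 + \frac{1}{3} \cdot 352 = -1 + \frac{352}{3} = \frac{349}{3} \approx 116.33$)
$\frac{r{\left(V,-2853 \right)}}{-7133288} = - \frac{2853}{-7133288} = \left(-2853\right) \left(- \frac{1}{7133288}\right) = \frac{2853}{7133288}$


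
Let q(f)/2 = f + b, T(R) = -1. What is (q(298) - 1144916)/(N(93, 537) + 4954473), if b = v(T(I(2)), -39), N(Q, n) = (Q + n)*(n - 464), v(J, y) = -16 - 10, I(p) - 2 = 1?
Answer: -1144372/5000463 ≈ -0.22885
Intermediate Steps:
I(p) = 3 (I(p) = 2 + 1 = 3)
v(J, y) = -26
N(Q, n) = (-464 + n)*(Q + n) (N(Q, n) = (Q + n)*(-464 + n) = (-464 + n)*(Q + n))
b = -26
q(f) = -52 + 2*f (q(f) = 2*(f - 26) = 2*(-26 + f) = -52 + 2*f)
(q(298) - 1144916)/(N(93, 537) + 4954473) = ((-52 + 2*298) - 1144916)/((537² - 464*93 - 464*537 + 93*537) + 4954473) = ((-52 + 596) - 1144916)/((288369 - 43152 - 249168 + 49941) + 4954473) = (544 - 1144916)/(45990 + 4954473) = -1144372/5000463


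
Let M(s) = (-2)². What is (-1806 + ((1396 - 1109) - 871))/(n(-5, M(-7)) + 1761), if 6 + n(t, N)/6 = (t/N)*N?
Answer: -478/339 ≈ -1.4100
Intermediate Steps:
M(s) = 4
n(t, N) = -36 + 6*t (n(t, N) = -36 + 6*((t/N)*N) = -36 + 6*t)
(-1806 + ((1396 - 1109) - 871))/(n(-5, M(-7)) + 1761) = (-1806 + ((1396 - 1109) - 871))/((-36 + 6*(-5)) + 1761) = (-1806 + (287 - 871))/((-36 - 30) + 1761) = (-1806 - 584)/(-66 + 1761) = -2390/1695 = -2390*1/1695 = -478/339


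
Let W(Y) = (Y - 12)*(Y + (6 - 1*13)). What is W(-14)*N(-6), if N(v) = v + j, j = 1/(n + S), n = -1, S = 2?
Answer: -2730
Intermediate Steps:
j = 1 (j = 1/(-1 + 2) = 1/1 = 1)
W(Y) = (-12 + Y)*(-7 + Y) (W(Y) = (-12 + Y)*(Y + (6 - 13)) = (-12 + Y)*(Y - 7) = (-12 + Y)*(-7 + Y))
N(v) = 1 + v (N(v) = v + 1 = 1 + v)
W(-14)*N(-6) = (84 + (-14)**2 - 19*(-14))*(1 - 6) = (84 + 196 + 266)*(-5) = 546*(-5) = -2730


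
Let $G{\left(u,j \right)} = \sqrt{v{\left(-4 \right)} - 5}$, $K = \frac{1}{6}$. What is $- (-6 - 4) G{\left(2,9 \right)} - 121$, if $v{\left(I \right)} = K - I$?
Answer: $-121 + \frac{5 i \sqrt{30}}{3} \approx -121.0 + 9.1287 i$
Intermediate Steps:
$K = \frac{1}{6} \approx 0.16667$
$v{\left(I \right)} = \frac{1}{6} - I$
$G{\left(u,j \right)} = \frac{i \sqrt{30}}{6}$ ($G{\left(u,j \right)} = \sqrt{\left(\frac{1}{6} - -4\right) - 5} = \sqrt{\left(\frac{1}{6} + 4\right) - 5} = \sqrt{\frac{25}{6} - 5} = \sqrt{- \frac{5}{6}} = \frac{i \sqrt{30}}{6}$)
$- (-6 - 4) G{\left(2,9 \right)} - 121 = - (-6 - 4) \frac{i \sqrt{30}}{6} - 121 = \left(-1\right) \left(-10\right) \frac{i \sqrt{30}}{6} - 121 = 10 \frac{i \sqrt{30}}{6} - 121 = \frac{5 i \sqrt{30}}{3} - 121 = -121 + \frac{5 i \sqrt{30}}{3}$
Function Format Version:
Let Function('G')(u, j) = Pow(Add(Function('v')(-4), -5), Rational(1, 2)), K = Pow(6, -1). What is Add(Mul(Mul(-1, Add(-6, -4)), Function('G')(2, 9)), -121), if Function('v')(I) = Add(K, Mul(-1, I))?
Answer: Add(-121, Mul(Rational(5, 3), I, Pow(30, Rational(1, 2)))) ≈ Add(-121.00, Mul(9.1287, I))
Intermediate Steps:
K = Rational(1, 6) ≈ 0.16667
Function('v')(I) = Add(Rational(1, 6), Mul(-1, I))
Function('G')(u, j) = Mul(Rational(1, 6), I, Pow(30, Rational(1, 2))) (Function('G')(u, j) = Pow(Add(Add(Rational(1, 6), Mul(-1, -4)), -5), Rational(1, 2)) = Pow(Add(Add(Rational(1, 6), 4), -5), Rational(1, 2)) = Pow(Add(Rational(25, 6), -5), Rational(1, 2)) = Pow(Rational(-5, 6), Rational(1, 2)) = Mul(Rational(1, 6), I, Pow(30, Rational(1, 2))))
Add(Mul(Mul(-1, Add(-6, -4)), Function('G')(2, 9)), -121) = Add(Mul(Mul(-1, Add(-6, -4)), Mul(Rational(1, 6), I, Pow(30, Rational(1, 2)))), -121) = Add(Mul(Mul(-1, -10), Mul(Rational(1, 6), I, Pow(30, Rational(1, 2)))), -121) = Add(Mul(10, Mul(Rational(1, 6), I, Pow(30, Rational(1, 2)))), -121) = Add(Mul(Rational(5, 3), I, Pow(30, Rational(1, 2))), -121) = Add(-121, Mul(Rational(5, 3), I, Pow(30, Rational(1, 2))))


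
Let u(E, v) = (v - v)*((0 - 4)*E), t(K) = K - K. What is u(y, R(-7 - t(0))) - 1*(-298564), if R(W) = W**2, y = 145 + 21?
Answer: 298564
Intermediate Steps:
y = 166
t(K) = 0
u(E, v) = 0 (u(E, v) = 0*(-4*E) = 0)
u(y, R(-7 - t(0))) - 1*(-298564) = 0 - 1*(-298564) = 0 + 298564 = 298564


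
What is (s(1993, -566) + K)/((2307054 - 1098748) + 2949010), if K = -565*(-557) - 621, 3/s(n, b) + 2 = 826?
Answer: 258805219/3425628384 ≈ 0.075550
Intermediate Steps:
s(n, b) = 3/824 (s(n, b) = 3/(-2 + 826) = 3/824)
K = 314084 (K = 314705 - 621 = 314084)
(s(1993, -566) + K)/((2307054 - 1098748) + 2949010) = (3/824 + 314084)/((2307054 - 1098748) + 2949010) = 258805219/(824*(1208306 + 2949010)) = (258805219/824)/4157316 = (258805219/824)*(1/4157316) = 258805219/3425628384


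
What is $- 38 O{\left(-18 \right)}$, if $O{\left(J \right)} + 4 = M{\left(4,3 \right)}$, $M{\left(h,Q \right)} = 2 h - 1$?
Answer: $-114$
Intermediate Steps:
$M{\left(h,Q \right)} = -1 + 2 h$
$O{\left(J \right)} = 3$ ($O{\left(J \right)} = -4 + \left(-1 + 2 \cdot 4\right) = -4 + \left(-1 + 8\right) = -4 + 7 = 3$)
$- 38 O{\left(-18 \right)} = \left(-38\right) 3 = -114$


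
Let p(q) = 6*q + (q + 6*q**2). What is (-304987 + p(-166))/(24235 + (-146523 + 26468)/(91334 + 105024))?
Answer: -27649759054/4758616075 ≈ -5.8105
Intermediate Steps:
p(q) = 6*q**2 + 7*q
(-304987 + p(-166))/(24235 + (-146523 + 26468)/(91334 + 105024)) = (-304987 - 166*(7 + 6*(-166)))/(24235 + (-146523 + 26468)/(91334 + 105024)) = (-304987 - 166*(7 - 996))/(24235 - 120055/196358) = (-304987 - 166*(-989))/(24235 - 120055*1/196358) = (-304987 + 164174)/(24235 - 120055/196358) = -140813/4758616075/196358 = -140813*196358/4758616075 = -27649759054/4758616075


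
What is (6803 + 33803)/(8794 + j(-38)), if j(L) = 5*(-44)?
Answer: 20303/4287 ≈ 4.7359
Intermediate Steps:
j(L) = -220
(6803 + 33803)/(8794 + j(-38)) = (6803 + 33803)/(8794 - 220) = 40606/8574 = 40606*(1/8574) = 20303/4287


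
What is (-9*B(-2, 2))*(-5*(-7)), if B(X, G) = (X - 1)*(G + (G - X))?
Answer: 5670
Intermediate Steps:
B(X, G) = (-1 + X)*(-X + 2*G)
(-9*B(-2, 2))*(-5*(-7)) = (-9*(-2 - 1*(-2)**2 - 2*2 + 2*2*(-2)))*(-5*(-7)) = -9*(-2 - 1*4 - 4 - 8)*35 = -9*(-2 - 4 - 4 - 8)*35 = -9*(-18)*35 = 162*35 = 5670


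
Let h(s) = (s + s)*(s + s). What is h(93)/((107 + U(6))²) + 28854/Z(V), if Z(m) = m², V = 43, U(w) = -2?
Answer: 42453706/2265025 ≈ 18.743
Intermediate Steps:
h(s) = 4*s² (h(s) = (2*s)*(2*s) = 4*s²)
h(93)/((107 + U(6))²) + 28854/Z(V) = (4*93²)/((107 - 2)²) + 28854/(43²) = (4*8649)/(105²) + 28854/1849 = 34596/11025 + 28854*(1/1849) = 34596*(1/11025) + 28854/1849 = 3844/1225 + 28854/1849 = 42453706/2265025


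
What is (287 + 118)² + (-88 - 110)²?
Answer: 203229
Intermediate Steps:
(287 + 118)² + (-88 - 110)² = 405² + (-198)² = 164025 + 39204 = 203229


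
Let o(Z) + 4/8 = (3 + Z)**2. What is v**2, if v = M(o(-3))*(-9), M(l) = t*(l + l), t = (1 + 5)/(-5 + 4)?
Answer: 2916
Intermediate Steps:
t = -6 (t = 6/(-1) = 6*(-1) = -6)
o(Z) = -1/2 + (3 + Z)**2
M(l) = -12*l (M(l) = -6*(l + l) = -12*l)
v = -54 (v = -12*(-1/2 + (3 - 3)**2)*(-9) = -12*(-1/2 + 0**2)*(-9) = -12*(-1/2 + 0)*(-9) = -12*(-1/2)*(-9) = 6*(-9) = -54)
v**2 = (-54)**2 = 2916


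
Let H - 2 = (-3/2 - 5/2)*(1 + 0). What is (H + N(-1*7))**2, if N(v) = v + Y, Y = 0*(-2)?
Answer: 81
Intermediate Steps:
Y = 0
N(v) = v (N(v) = v + 0 = v)
H = -2 (H = 2 + (-3/2 - 5/2)*(1 + 0) = 2 + (-3*1/2 - 5*1/2)*1 = 2 + (-3/2 - 5/2)*1 = 2 - 4*1 = 2 - 4 = -2)
(H + N(-1*7))**2 = (-2 - 1*7)**2 = (-2 - 7)**2 = (-9)**2 = 81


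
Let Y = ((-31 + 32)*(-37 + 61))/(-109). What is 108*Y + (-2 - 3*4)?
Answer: -4118/109 ≈ -37.780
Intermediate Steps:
Y = -24/109 (Y = (1*24)*(-1/109) = 24*(-1/109) = -24/109 ≈ -0.22018)
108*Y + (-2 - 3*4) = 108*(-24/109) + (-2 - 3*4) = -2592/109 + (-2 - 12) = -2592/109 - 14 = -4118/109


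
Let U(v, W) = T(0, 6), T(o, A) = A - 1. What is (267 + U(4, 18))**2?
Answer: 73984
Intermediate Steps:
T(o, A) = -1 + A
U(v, W) = 5 (U(v, W) = -1 + 6 = 5)
(267 + U(4, 18))**2 = (267 + 5)**2 = 272**2 = 73984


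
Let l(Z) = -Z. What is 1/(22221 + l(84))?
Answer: 1/22137 ≈ 4.5173e-5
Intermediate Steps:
1/(22221 + l(84)) = 1/(22221 - 1*84) = 1/(22221 - 84) = 1/22137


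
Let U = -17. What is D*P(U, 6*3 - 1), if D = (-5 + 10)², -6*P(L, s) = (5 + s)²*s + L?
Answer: -68425/2 ≈ -34213.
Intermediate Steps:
P(L, s) = -L/6 - s*(5 + s)²/6 (P(L, s) = -((5 + s)²*s + L)/6 = -(s*(5 + s)² + L)/6 = -(L + s*(5 + s)²)/6 = -L/6 - s*(5 + s)²/6)
D = 25 (D = 5² = 25)
D*P(U, 6*3 - 1) = 25*(-⅙*(-17) - (6*3 - 1)*(5 + (6*3 - 1))²/6) = 25*(17/6 - (18 - 1)*(5 + (18 - 1))²/6) = 25*(17/6 - ⅙*17*(5 + 17)²) = 25*(17/6 - ⅙*17*22²) = 25*(17/6 - ⅙*17*484) = 25*(17/6 - 4114/3) = 25*(-2737/2) = -68425/2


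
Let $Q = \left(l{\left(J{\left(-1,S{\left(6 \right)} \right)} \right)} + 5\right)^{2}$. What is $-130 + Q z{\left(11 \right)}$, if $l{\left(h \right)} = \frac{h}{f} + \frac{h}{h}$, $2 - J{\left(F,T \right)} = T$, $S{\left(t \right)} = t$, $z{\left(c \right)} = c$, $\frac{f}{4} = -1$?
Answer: $409$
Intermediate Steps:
$f = -4$ ($f = 4 \left(-1\right) = -4$)
$J{\left(F,T \right)} = 2 - T$
$l{\left(h \right)} = 1 - \frac{h}{4}$ ($l{\left(h \right)} = \frac{h}{-4} + \frac{h}{h} = h \left(- \frac{1}{4}\right) + 1 = - \frac{h}{4} + 1 = 1 - \frac{h}{4}$)
$Q = 49$ ($Q = \left(\left(1 - \frac{2 - 6}{4}\right) + 5\right)^{2} = \left(\left(1 - -1\right) + 5\right)^{2} = \left(\left(1 + 1\right) + 5\right)^{2} = \left(2 + 5\right)^{2} = 7^{2} = 49$)
$-130 + Q z{\left(11 \right)} = -130 + 49 \cdot 11 = -130 + 539 = 409$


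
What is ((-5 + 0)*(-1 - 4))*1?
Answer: 25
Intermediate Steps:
((-5 + 0)*(-1 - 4))*1 = -5*(-5)*1 = 25*1 = 25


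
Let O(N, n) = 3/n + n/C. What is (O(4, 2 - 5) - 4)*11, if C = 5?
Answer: -308/5 ≈ -61.600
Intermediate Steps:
O(N, n) = 3/n + n/5
(O(4, 2 - 5) - 4)*11 = ((3/(2 - 5) + (2 - 5)/5) - 4)*11 = ((3/(-3) + (⅕)*(-3)) - 4)*11 = ((3*(-⅓) - ⅗) - 4)*11 = ((-1 - ⅗) - 4)*11 = (-8/5 - 4)*11 = -28/5*11 = -308/5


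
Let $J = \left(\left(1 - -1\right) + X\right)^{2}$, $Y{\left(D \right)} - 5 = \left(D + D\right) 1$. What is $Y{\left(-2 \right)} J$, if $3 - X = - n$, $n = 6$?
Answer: $121$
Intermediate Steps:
$Y{\left(D \right)} = 5 + 2 D$ ($Y{\left(D \right)} = 5 + \left(D + D\right) 1 = 5 + 2 D 1 = 5 + 2 D$)
$X = 9$ ($X = 3 - \left(-1\right) 6 = 3 - -6 = 3 + 6 = 9$)
$J = 121$ ($J = \left(\left(1 - -1\right) + 9\right)^{2} = \left(\left(1 + 1\right) + 9\right)^{2} = \left(2 + 9\right)^{2} = 11^{2} = 121$)
$Y{\left(-2 \right)} J = \left(5 + 2 \left(-2\right)\right) 121 = \left(5 - 4\right) 121 = 1 \cdot 121 = 121$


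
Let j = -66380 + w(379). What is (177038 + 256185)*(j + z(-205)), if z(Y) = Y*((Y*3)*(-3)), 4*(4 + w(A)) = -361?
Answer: -770615772731/4 ≈ -1.9265e+11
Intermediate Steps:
w(A) = -377/4 (w(A) = -4 + (1/4)*(-361) = -4 - 361/4 = -377/4)
z(Y) = -9*Y**2 (z(Y) = Y*((3*Y)*(-3)) = Y*(-9*Y) = -9*Y**2)
j = -265897/4 (j = -66380 - 377/4 = -265897/4 ≈ -66474.)
(177038 + 256185)*(j + z(-205)) = (177038 + 256185)*(-265897/4 - 9*(-205)**2) = 433223*(-265897/4 - 9*42025) = 433223*(-265897/4 - 378225) = 433223*(-1778797/4) = -770615772731/4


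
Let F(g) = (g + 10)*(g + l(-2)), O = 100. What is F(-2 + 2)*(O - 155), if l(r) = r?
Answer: 1100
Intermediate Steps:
F(g) = (-2 + g)*(10 + g) (F(g) = (g + 10)*(g - 2) = (10 + g)*(-2 + g) = (-2 + g)*(10 + g))
F(-2 + 2)*(O - 155) = (-20 + (-2 + 2)**2 + 8*(-2 + 2))*(100 - 155) = (-20 + 0**2 + 8*0)*(-55) = (-20 + 0 + 0)*(-55) = -20*(-55) = 1100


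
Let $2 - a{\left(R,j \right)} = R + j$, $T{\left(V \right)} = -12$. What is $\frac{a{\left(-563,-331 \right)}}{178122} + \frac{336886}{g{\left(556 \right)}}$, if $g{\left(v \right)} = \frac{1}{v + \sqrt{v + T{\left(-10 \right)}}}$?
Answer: $\frac{2383127521432}{12723} + 1347544 \sqrt{34} \approx 1.9517 \cdot 10^{8}$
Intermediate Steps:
$a{\left(R,j \right)} = 2 - R - j$ ($a{\left(R,j \right)} = 2 - \left(R + j\right) = 2 - R - j$)
$g{\left(v \right)} = \frac{1}{v + \sqrt{-12 + v}}$ ($g{\left(v \right)} = \frac{1}{v + \sqrt{v - 12}} = \frac{1}{v + \sqrt{-12 + v}}$)
$\frac{a{\left(-563,-331 \right)}}{178122} + \frac{336886}{g{\left(556 \right)}} = \frac{2 - -563 - -331}{178122} + \frac{336886}{\frac{1}{556 + \sqrt{-12 + 556}}} = \left(2 + 563 + 331\right) \frac{1}{178122} + \frac{336886}{\frac{1}{556 + \sqrt{544}}} = 896 \cdot \frac{1}{178122} + \frac{336886}{\frac{1}{556 + 4 \sqrt{34}}} = \frac{64}{12723} + 336886 \left(556 + 4 \sqrt{34}\right) = \frac{64}{12723} + \left(187308616 + 1347544 \sqrt{34}\right) = \frac{2383127521432}{12723} + 1347544 \sqrt{34}$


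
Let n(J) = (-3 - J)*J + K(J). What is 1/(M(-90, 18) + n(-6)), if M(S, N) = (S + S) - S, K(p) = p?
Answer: -1/114 ≈ -0.0087719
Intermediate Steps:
M(S, N) = S (M(S, N) = 2*S - S = S)
n(J) = J + J*(-3 - J) (n(J) = (-3 - J)*J + J = J*(-3 - J) + J = J + J*(-3 - J))
1/(M(-90, 18) + n(-6)) = 1/(-90 - 6*(-2 - 1*(-6))) = 1/(-90 - 6*(-2 + 6)) = 1/(-90 - 6*4) = 1/(-90 - 24) = 1/(-114) = -1/114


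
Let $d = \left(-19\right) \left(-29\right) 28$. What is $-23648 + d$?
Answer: $-8220$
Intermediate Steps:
$d = 15428$ ($d = 551 \cdot 28 = 15428$)
$-23648 + d = -23648 + 15428 = -8220$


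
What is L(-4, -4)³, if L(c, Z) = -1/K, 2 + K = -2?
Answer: 1/64 ≈ 0.015625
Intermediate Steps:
K = -4 (K = -2 - 2 = -4)
L(c, Z) = ¼ (L(c, Z) = -1/(-4) = -1*(-¼) = ¼)
L(-4, -4)³ = (¼)³ = 1/64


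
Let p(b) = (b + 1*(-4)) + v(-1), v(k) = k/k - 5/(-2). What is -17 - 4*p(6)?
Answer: -39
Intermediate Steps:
v(k) = 7/2 (v(k) = 1 - 5*(-1/2) = 1 + 5/2 = 7/2)
p(b) = -1/2 + b (p(b) = (b + 1*(-4)) + 7/2 = (b - 4) + 7/2 = (-4 + b) + 7/2 = -1/2 + b)
-17 - 4*p(6) = -17 - 4*(-1/2 + 6) = -17 - 4*11/2 = -17 - 22 = -39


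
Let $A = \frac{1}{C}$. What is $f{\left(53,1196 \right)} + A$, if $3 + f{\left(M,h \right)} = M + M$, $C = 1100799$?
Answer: $\frac{113382298}{1100799} \approx 103.0$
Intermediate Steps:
$f{\left(M,h \right)} = -3 + 2 M$ ($f{\left(M,h \right)} = -3 + \left(M + M\right) = -3 + 2 M$)
$A = \frac{1}{1100799} \approx 9.0843 \cdot 10^{-7}$
$f{\left(53,1196 \right)} + A = \left(-3 + 2 \cdot 53\right) + \frac{1}{1100799} = \left(-3 + 106\right) + \frac{1}{1100799} = 103 + \frac{1}{1100799} = \frac{113382298}{1100799}$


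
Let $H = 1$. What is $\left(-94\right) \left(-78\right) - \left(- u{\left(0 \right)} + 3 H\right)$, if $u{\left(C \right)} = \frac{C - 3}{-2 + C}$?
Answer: $\frac{14661}{2} \approx 7330.5$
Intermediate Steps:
$u{\left(C \right)} = \frac{-3 + C}{-2 + C}$
$\left(-94\right) \left(-78\right) - \left(- u{\left(0 \right)} + 3 H\right) = \left(-94\right) \left(-78\right) - \left(3 - \frac{-3 + 0}{-2 + 0}\right) = 7332 - \left(3 - \frac{1}{-2} \left(-3\right)\right) = 7332 - \frac{3}{2} = \frac{14661}{2}$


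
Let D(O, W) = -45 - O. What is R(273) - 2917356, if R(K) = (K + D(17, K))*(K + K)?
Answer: -2802150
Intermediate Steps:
R(K) = 2*K*(-62 + K) (R(K) = (K + (-45 - 1*17))*(K + K) = (K + (-45 - 17))*(2*K) = (K - 62)*(2*K) = (-62 + K)*(2*K) = 2*K*(-62 + K))
R(273) - 2917356 = 2*273*(-62 + 273) - 2917356 = 2*273*211 - 2917356 = 115206 - 2917356 = -2802150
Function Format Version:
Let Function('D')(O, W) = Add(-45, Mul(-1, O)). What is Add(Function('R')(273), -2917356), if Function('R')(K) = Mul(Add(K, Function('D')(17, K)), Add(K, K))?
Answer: -2802150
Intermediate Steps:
Function('R')(K) = Mul(2, K, Add(-62, K)) (Function('R')(K) = Mul(Add(K, Add(-45, Mul(-1, 17))), Add(K, K)) = Mul(Add(K, Add(-45, -17)), Mul(2, K)) = Mul(Add(K, -62), Mul(2, K)) = Mul(Add(-62, K), Mul(2, K)) = Mul(2, K, Add(-62, K)))
Add(Function('R')(273), -2917356) = Add(Mul(2, 273, Add(-62, 273)), -2917356) = Add(Mul(2, 273, 211), -2917356) = Add(115206, -2917356) = -2802150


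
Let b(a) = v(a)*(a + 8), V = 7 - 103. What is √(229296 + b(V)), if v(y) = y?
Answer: 12*√1651 ≈ 487.59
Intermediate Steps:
V = -96
b(a) = a*(8 + a) (b(a) = a*(a + 8) = a*(8 + a))
√(229296 + b(V)) = √(229296 - 96*(8 - 96)) = √(229296 - 96*(-88)) = √(229296 + 8448) = √237744 = 12*√1651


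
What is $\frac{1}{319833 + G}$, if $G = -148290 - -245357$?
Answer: $\frac{1}{416900} \approx 2.3987 \cdot 10^{-6}$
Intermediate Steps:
$G = 97067$ ($G = -148290 + 245357 = 97067$)
$\frac{1}{319833 + G} = \frac{1}{319833 + 97067} = \frac{1}{416900}$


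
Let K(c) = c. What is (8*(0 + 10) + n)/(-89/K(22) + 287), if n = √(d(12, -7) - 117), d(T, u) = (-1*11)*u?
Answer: 352/1245 + 44*I*√10/6225 ≈ 0.28273 + 0.022352*I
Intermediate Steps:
d(T, u) = -11*u
n = 2*I*√10 (n = √(-11*(-7) - 117) = √(77 - 117) = √(-40) = 2*I*√10 ≈ 6.3246*I)
(8*(0 + 10) + n)/(-89/K(22) + 287) = (8*(0 + 10) + 2*I*√10)/(-89/22 + 287) = (8*10 + 2*I*√10)/(-89*1/22 + 287) = (80 + 2*I*√10)/(-89/22 + 287) = (80 + 2*I*√10)/(6225/22) = (80 + 2*I*√10)*(22/6225) = 352/1245 + 44*I*√10/6225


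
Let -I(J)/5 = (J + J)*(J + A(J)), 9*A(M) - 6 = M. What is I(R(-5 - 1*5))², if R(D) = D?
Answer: 88360000/81 ≈ 1.0909e+6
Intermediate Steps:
A(M) = ⅔ + M/9
I(J) = -10*J*(⅔ + 10*J/9) (I(J) = -5*(J + J)*(J + (⅔ + J/9)) = -5*2*J*(⅔ + 10*J/9) = -10*J*(⅔ + 10*J/9))
I(R(-5 - 1*5))² = (-20*(-5 - 1*5)*(3 + 5*(-5 - 1*5))/9)² = (-20*(-5 - 5)*(3 + 5*(-5 - 5))/9)² = (-20/9*(-10)*(3 + 5*(-10)))² = (-20/9*(-10)*(3 - 50))² = (-20/9*(-10)*(-47))² = (-9400/9)² = 88360000/81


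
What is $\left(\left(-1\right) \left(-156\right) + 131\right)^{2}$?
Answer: $82369$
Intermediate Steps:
$\left(\left(-1\right) \left(-156\right) + 131\right)^{2} = \left(156 + 131\right)^{2} = 287^{2} = 82369$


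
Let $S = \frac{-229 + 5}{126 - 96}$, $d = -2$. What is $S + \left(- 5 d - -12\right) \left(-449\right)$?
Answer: $- \frac{148282}{15} \approx -9885.5$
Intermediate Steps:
$S = - \frac{112}{15}$ ($S = - \frac{224}{30} = \left(-224\right) \frac{1}{30} = - \frac{112}{15} \approx -7.4667$)
$S + \left(- 5 d - -12\right) \left(-449\right) = - \frac{112}{15} + \left(\left(-5\right) \left(-2\right) - -12\right) \left(-449\right) = - \frac{112}{15} + \left(10 + 12\right) \left(-449\right) = - \frac{112}{15} + 22 \left(-449\right) = - \frac{112}{15} - 9878 = - \frac{148282}{15}$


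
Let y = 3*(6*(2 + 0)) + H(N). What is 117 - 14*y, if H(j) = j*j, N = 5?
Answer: -737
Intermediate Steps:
H(j) = j²
y = 61 (y = 3*(6*(2 + 0)) + 5² = 3*(6*2) + 25 = 3*12 + 25 = 36 + 25 = 61)
117 - 14*y = 117 - 14*61 = 117 - 854 = -737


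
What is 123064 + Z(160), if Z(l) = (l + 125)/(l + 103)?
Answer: 32366117/263 ≈ 1.2307e+5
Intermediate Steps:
Z(l) = (125 + l)/(103 + l)
123064 + Z(160) = 123064 + (125 + 160)/(103 + 160) = 123064 + 285/263 = 32366117/263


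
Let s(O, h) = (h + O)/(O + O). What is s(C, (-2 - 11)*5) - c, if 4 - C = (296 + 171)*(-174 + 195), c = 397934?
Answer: -3900942068/9803 ≈ -3.9793e+5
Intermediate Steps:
C = -9803 (C = 4 - (296 + 171)*(-174 + 195) = 4 - 467*21 = 4 - 1*9807 = 4 - 9807 = -9803)
s(O, h) = (O + h)/(2*O) (s(O, h) = (O + h)/((2*O)) = (O + h)*(1/(2*O)) = (O + h)/(2*O))
s(C, (-2 - 11)*5) - c = (½)*(-9803 + (-2 - 11)*5)/(-9803) - 1*397934 = (½)*(-1/9803)*(-9803 - 13*5) - 397934 = (½)*(-1/9803)*(-9803 - 65) - 397934 = (½)*(-1/9803)*(-9868) - 397934 = 4934/9803 - 397934 = -3900942068/9803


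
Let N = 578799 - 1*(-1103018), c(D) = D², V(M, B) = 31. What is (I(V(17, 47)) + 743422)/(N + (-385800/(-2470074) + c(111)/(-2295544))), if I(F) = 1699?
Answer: 704159655788383496/1589363051131331433 ≈ 0.44305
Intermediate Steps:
N = 1681817 (N = 578799 + 1103018 = 1681817)
(I(V(17, 47)) + 743422)/(N + (-385800/(-2470074) + c(111)/(-2295544))) = (1699 + 743422)/(1681817 + (-385800/(-2470074) + 111²/(-2295544))) = 745121/(1681817 + (-385800*(-1/2470074) + 12321*(-1/2295544))) = 745121/(1681817 + (64300/411679 - 12321/2295544)) = 745121/(1681817 + 142531182241/945027258376) = 745121/(1589363051131331433/945027258376) = 745121*(945027258376/1589363051131331433) = 704159655788383496/1589363051131331433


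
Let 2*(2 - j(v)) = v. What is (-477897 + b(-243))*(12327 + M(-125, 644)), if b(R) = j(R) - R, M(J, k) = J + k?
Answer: -6134356803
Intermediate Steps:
j(v) = 2 - v/2
b(R) = 2 - 3*R/2 (b(R) = (2 - R/2) - R = 2 - 3*R/2)
(-477897 + b(-243))*(12327 + M(-125, 644)) = (-477897 + (2 - 3/2*(-243)))*(12327 + (-125 + 644)) = (-477897 + (2 + 729/2))*(12327 + 519) = (-477897 + 733/2)*12846 = -955061/2*12846 = -6134356803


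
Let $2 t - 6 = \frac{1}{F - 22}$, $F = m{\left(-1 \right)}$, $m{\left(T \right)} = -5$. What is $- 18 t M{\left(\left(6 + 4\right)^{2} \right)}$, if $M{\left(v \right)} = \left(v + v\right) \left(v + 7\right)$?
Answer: $- \frac{3445400}{3} \approx -1.1485 \cdot 10^{6}$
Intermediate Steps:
$F = -5$
$t = \frac{161}{54}$ ($t = 3 + \frac{1}{2 \left(-5 - 22\right)} = 3 + \frac{1}{2 \left(-27\right)} = 3 + \frac{1}{2} \left(- \frac{1}{27}\right) = 3 - \frac{1}{54} = \frac{161}{54} \approx 2.9815$)
$M{\left(v \right)} = 2 v \left(7 + v\right)$
$- 18 t M{\left(\left(6 + 4\right)^{2} \right)} = \left(-18\right) \frac{161}{54} \cdot 2 \left(6 + 4\right)^{2} \left(7 + \left(6 + 4\right)^{2}\right) = - \frac{161 \cdot 2 \cdot 10^{2} \left(7 + 10^{2}\right)}{3} = - \frac{161 \cdot 2 \cdot 100 \left(7 + 100\right)}{3} = - \frac{161 \cdot 2 \cdot 100 \cdot 107}{3} = \left(- \frac{161}{3}\right) 21400 = - \frac{3445400}{3}$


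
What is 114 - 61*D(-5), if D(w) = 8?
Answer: -374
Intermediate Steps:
114 - 61*D(-5) = 114 - 61*8 = 114 - 488 = -374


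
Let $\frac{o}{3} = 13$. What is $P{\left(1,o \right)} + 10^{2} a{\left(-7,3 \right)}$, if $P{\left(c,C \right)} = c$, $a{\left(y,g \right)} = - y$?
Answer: $701$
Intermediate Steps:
$o = 39$ ($o = 3 \cdot 13 = 39$)
$P{\left(1,o \right)} + 10^{2} a{\left(-7,3 \right)} = 1 + 10^{2} \left(\left(-1\right) \left(-7\right)\right) = 1 + 100 \cdot 7 = 1 + 700 = 701$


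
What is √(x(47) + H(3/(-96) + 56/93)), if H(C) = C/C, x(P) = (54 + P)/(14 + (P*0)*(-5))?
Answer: √1610/14 ≈ 2.8661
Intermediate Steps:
x(P) = 27/7 + P/14 (x(P) = (54 + P)/(14 + 0*(-5)) = (54 + P)/(14 + 0) = (54 + P)/14 = (54 + P)*(1/14) = 27/7 + P/14)
H(C) = 1
√(x(47) + H(3/(-96) + 56/93)) = √((27/7 + (1/14)*47) + 1) = √((27/7 + 47/14) + 1) = √(101/14 + 1) = √(115/14) = √1610/14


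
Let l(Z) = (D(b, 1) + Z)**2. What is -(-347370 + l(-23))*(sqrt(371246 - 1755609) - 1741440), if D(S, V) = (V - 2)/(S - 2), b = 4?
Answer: -603962302560 + 1387271*I*sqrt(1384363)/4 ≈ -6.0396e+11 + 4.0806e+8*I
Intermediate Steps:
D(S, V) = (-2 + V)/(-2 + S)
l(Z) = (-1/2 + Z)**2 (l(Z) = ((-2 + 1)/(-2 + 4) + Z)**2 = (-1/2 + Z)**2)
-(-347370 + l(-23))*(sqrt(371246 - 1755609) - 1741440) = -(-347370 + (-1 + 2*(-23))**2/4)*(sqrt(371246 - 1755609) - 1741440) = -(-347370 + (-1 - 46)**2/4)*(sqrt(-1384363) - 1741440) = -(-347370 + (1/4)*(-47)**2)*(I*sqrt(1384363) - 1741440) = -(-347370 + (1/4)*2209)*(-1741440 + I*sqrt(1384363)) = -(-347370 + 2209/4)*(-1741440 + I*sqrt(1384363)) = -(-1387271)*(-1741440 + I*sqrt(1384363))/4 = -(603962302560 - 1387271*I*sqrt(1384363)/4) = -603962302560 + 1387271*I*sqrt(1384363)/4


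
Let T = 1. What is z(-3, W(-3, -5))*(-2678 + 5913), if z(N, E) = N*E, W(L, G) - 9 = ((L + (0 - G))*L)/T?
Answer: -29115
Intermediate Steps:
W(L, G) = 9 + L*(L - G) (W(L, G) = 9 + ((L + (0 - G))*L)/1 = 9 + ((L - G)*L)*1 = 9 + (L*(L - G))*1 = 9 + L*(L - G))
z(N, E) = E*N
z(-3, W(-3, -5))*(-2678 + 5913) = ((9 + (-3)² - 1*(-5)*(-3))*(-3))*(-2678 + 5913) = ((9 + 9 - 15)*(-3))*3235 = (3*(-3))*3235 = -9*3235 = -29115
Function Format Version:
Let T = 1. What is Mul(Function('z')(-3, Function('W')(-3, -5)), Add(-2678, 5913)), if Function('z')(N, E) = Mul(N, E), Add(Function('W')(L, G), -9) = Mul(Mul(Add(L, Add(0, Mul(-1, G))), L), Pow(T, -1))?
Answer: -29115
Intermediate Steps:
Function('W')(L, G) = Add(9, Mul(L, Add(L, Mul(-1, G)))) (Function('W')(L, G) = Add(9, Mul(Mul(Add(L, Add(0, Mul(-1, G))), L), Pow(1, -1))) = Add(9, Mul(Mul(Add(L, Mul(-1, G)), L), 1)) = Add(9, Mul(Mul(L, Add(L, Mul(-1, G))), 1)) = Add(9, Mul(L, Add(L, Mul(-1, G)))))
Function('z')(N, E) = Mul(E, N)
Mul(Function('z')(-3, Function('W')(-3, -5)), Add(-2678, 5913)) = Mul(Mul(Add(9, Pow(-3, 2), Mul(-1, -5, -3)), -3), Add(-2678, 5913)) = Mul(Mul(Add(9, 9, -15), -3), 3235) = Mul(Mul(3, -3), 3235) = Mul(-9, 3235) = -29115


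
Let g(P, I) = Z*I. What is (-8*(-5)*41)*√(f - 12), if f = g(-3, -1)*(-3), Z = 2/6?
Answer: 1640*I*√11 ≈ 5439.3*I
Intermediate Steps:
Z = ⅓ (Z = 2*(⅙) = ⅓ ≈ 0.33333)
g(P, I) = I/3
f = 1 (f = ((⅓)*(-1))*(-3) = -⅓*(-3) = 1)
(-8*(-5)*41)*√(f - 12) = (-8*(-5)*41)*√(1 - 12) = (40*41)*√(-11) = 1640*(I*√11) = 1640*I*√11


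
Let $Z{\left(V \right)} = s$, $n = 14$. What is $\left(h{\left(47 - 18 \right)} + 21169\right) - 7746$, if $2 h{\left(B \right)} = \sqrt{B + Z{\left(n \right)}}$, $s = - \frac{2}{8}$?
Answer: $13423 + \frac{\sqrt{115}}{4} \approx 13426.0$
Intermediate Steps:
$s = - \frac{1}{4}$ ($s = \left(-2\right) \frac{1}{8} = - \frac{1}{4} \approx -0.25$)
$Z{\left(V \right)} = - \frac{1}{4}$
$h{\left(B \right)} = \frac{\sqrt{- \frac{1}{4} + B}}{2}$ ($h{\left(B \right)} = \frac{\sqrt{B - \frac{1}{4}}}{2} = \frac{\sqrt{- \frac{1}{4} + B}}{2}$)
$\left(h{\left(47 - 18 \right)} + 21169\right) - 7746 = \left(\frac{\sqrt{-1 + 4 \left(47 - 18\right)}}{4} + 21169\right) - 7746 = \left(\frac{\sqrt{-1 + 4 \cdot 29}}{4} + 21169\right) - 7746 = \left(\frac{\sqrt{-1 + 116}}{4} + 21169\right) - 7746 = \left(\frac{\sqrt{115}}{4} + 21169\right) - 7746 = \left(21169 + \frac{\sqrt{115}}{4}\right) - 7746 = 13423 + \frac{\sqrt{115}}{4}$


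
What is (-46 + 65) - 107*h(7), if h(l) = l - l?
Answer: 19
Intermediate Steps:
h(l) = 0
(-46 + 65) - 107*h(7) = (-46 + 65) - 107*0 = 19 + 0 = 19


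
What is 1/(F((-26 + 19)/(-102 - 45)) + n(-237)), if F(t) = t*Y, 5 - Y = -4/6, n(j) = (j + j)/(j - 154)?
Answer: 24633/36509 ≈ 0.67471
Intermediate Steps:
n(j) = 2*j/(-154 + j) (n(j) = (2*j)/(-154 + j) = 2*j/(-154 + j))
Y = 17/3 (Y = 5 - (-4)/6 = 5 - 1*(-⅔) = 5 + ⅔ = 17/3 ≈ 5.6667)
F(t) = 17*t/3 (F(t) = t*(17/3) = 17*t/3)
1/(F((-26 + 19)/(-102 - 45)) + n(-237)) = 1/(17*((-26 + 19)/(-102 - 45))/3 + 2*(-237)/(-154 - 237)) = 1/(17*(-7/(-147))/3 + 2*(-237)/(-391)) = 1/(17*(-7*(-1/147))/3 + 2*(-237)*(-1/391)) = 1/((17/3)*(1/21) + 474/391) = 1/(17/63 + 474/391) = 1/(36509/24633) = 24633/36509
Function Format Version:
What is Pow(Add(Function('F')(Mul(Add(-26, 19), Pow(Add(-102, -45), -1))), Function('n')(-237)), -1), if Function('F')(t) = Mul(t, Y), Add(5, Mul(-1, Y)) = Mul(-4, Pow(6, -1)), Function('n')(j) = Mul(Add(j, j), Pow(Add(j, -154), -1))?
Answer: Rational(24633, 36509) ≈ 0.67471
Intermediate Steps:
Function('n')(j) = Mul(2, j, Pow(Add(-154, j), -1)) (Function('n')(j) = Mul(Mul(2, j), Pow(Add(-154, j), -1)) = Mul(2, j, Pow(Add(-154, j), -1)))
Y = Rational(17, 3) (Y = Add(5, Mul(-1, Mul(-4, Pow(6, -1)))) = Add(5, Mul(-1, Mul(-4, Rational(1, 6)))) = Add(5, Mul(-1, Rational(-2, 3))) = Add(5, Rational(2, 3)) = Rational(17, 3) ≈ 5.6667)
Function('F')(t) = Mul(Rational(17, 3), t) (Function('F')(t) = Mul(t, Rational(17, 3)) = Mul(Rational(17, 3), t))
Pow(Add(Function('F')(Mul(Add(-26, 19), Pow(Add(-102, -45), -1))), Function('n')(-237)), -1) = Pow(Add(Mul(Rational(17, 3), Mul(Add(-26, 19), Pow(Add(-102, -45), -1))), Mul(2, -237, Pow(Add(-154, -237), -1))), -1) = Pow(Add(Mul(Rational(17, 3), Mul(-7, Pow(-147, -1))), Mul(2, -237, Pow(-391, -1))), -1) = Pow(Add(Mul(Rational(17, 3), Mul(-7, Rational(-1, 147))), Mul(2, -237, Rational(-1, 391))), -1) = Pow(Add(Mul(Rational(17, 3), Rational(1, 21)), Rational(474, 391)), -1) = Pow(Add(Rational(17, 63), Rational(474, 391)), -1) = Pow(Rational(36509, 24633), -1) = Rational(24633, 36509)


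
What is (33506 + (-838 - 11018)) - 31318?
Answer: -9668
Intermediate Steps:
(33506 + (-838 - 11018)) - 31318 = (33506 - 11856) - 31318 = 21650 - 31318 = -9668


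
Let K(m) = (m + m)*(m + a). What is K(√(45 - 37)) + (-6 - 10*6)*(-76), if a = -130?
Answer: 5032 - 520*√2 ≈ 4296.6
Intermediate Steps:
K(m) = 2*m*(-130 + m) (K(m) = (m + m)*(m - 130) = (2*m)*(-130 + m) = 2*m*(-130 + m))
K(√(45 - 37)) + (-6 - 10*6)*(-76) = 2*√(45 - 37)*(-130 + √(45 - 37)) + (-6 - 10*6)*(-76) = 2*√8*(-130 + √8) + (-6 - 60)*(-76) = 2*(2*√2)*(-130 + 2*√2) - 66*(-76) = 4*√2*(-130 + 2*√2) + 5016 = 5016 + 4*√2*(-130 + 2*√2)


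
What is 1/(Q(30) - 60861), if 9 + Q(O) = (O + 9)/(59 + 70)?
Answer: -43/2617397 ≈ -1.6429e-5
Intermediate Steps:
Q(O) = -384/43 + O/129 (Q(O) = -9 + (O + 9)/(59 + 70) = -9 + (9 + O)/129 = -9 + (9 + O)*(1/129) = -9 + (3/43 + O/129) = -384/43 + O/129)
1/(Q(30) - 60861) = 1/((-384/43 + (1/129)*30) - 60861) = 1/((-384/43 + 10/43) - 60861) = 1/(-374/43 - 60861) = 1/(-2617397/43) = -43/2617397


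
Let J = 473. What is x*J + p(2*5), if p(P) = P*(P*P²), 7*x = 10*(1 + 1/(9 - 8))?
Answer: 79460/7 ≈ 11351.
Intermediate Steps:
x = 20/7 (x = (10*(1 + 1/(9 - 8)))/7 = (10*(1 + 1/1))/7 = (10*(1 + 1))/7 = (10*2)/7 = (⅐)*20 = 20/7 ≈ 2.8571)
p(P) = P⁴ (p(P) = P*P³ = P⁴)
x*J + p(2*5) = (20/7)*473 + (2*5)⁴ = 9460/7 + 10⁴ = 9460/7 + 10000 = 79460/7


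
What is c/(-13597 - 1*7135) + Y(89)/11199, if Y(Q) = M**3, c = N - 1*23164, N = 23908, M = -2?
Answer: -2124478/58044417 ≈ -0.036601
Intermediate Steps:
c = 744 (c = 23908 - 1*23164 = 23908 - 23164 = 744)
Y(Q) = -8 (Y(Q) = (-2)**3 = -8)
c/(-13597 - 1*7135) + Y(89)/11199 = 744/(-13597 - 1*7135) - 8/11199 = 744/(-13597 - 7135) - 8*1/11199 = 744/(-20732) - 8/11199 = 744*(-1/20732) - 8/11199 = -186/5183 - 8/11199 = -2124478/58044417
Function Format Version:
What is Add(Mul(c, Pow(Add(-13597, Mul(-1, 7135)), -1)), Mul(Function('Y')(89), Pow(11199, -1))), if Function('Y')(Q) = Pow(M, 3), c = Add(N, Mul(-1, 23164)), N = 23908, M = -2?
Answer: Rational(-2124478, 58044417) ≈ -0.036601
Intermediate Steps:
c = 744 (c = Add(23908, Mul(-1, 23164)) = Add(23908, -23164) = 744)
Function('Y')(Q) = -8 (Function('Y')(Q) = Pow(-2, 3) = -8)
Add(Mul(c, Pow(Add(-13597, Mul(-1, 7135)), -1)), Mul(Function('Y')(89), Pow(11199, -1))) = Add(Mul(744, Pow(Add(-13597, Mul(-1, 7135)), -1)), Mul(-8, Pow(11199, -1))) = Add(Mul(744, Pow(Add(-13597, -7135), -1)), Mul(-8, Rational(1, 11199))) = Add(Mul(744, Pow(-20732, -1)), Rational(-8, 11199)) = Add(Mul(744, Rational(-1, 20732)), Rational(-8, 11199)) = Add(Rational(-186, 5183), Rational(-8, 11199)) = Rational(-2124478, 58044417)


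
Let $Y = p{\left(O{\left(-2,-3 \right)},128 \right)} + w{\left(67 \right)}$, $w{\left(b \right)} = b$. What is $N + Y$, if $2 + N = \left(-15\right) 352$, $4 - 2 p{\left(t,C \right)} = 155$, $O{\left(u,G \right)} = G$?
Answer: $- \frac{10581}{2} \approx -5290.5$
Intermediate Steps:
$p{\left(t,C \right)} = - \frac{151}{2}$ ($p{\left(t,C \right)} = 2 - \frac{155}{2} = - \frac{151}{2}$)
$Y = - \frac{17}{2}$ ($Y = - \frac{151}{2} + 67 = - \frac{17}{2} \approx -8.5$)
$N = -5282$ ($N = -2 - 5280 = -5282$)
$N + Y = -5282 - \frac{17}{2} = - \frac{10581}{2}$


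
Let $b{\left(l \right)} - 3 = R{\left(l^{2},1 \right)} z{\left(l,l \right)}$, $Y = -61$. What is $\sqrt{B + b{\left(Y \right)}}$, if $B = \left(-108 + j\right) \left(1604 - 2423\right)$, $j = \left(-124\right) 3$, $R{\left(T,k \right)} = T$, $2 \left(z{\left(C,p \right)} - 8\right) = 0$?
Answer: $\sqrt{422891} \approx 650.3$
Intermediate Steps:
$z{\left(C,p \right)} = 8$ ($z{\left(C,p \right)} = 8 + \frac{1}{2} \cdot 0 = 8 + 0 = 8$)
$j = -372$
$B = 393120$ ($B = \left(-108 - 372\right) \left(1604 - 2423\right) = \left(-480\right) \left(-819\right) = 393120$)
$b{\left(l \right)} = 3 + 8 l^{2}$ ($b{\left(l \right)} = 3 + l^{2} \cdot 8 = 3 + 8 l^{2}$)
$\sqrt{B + b{\left(Y \right)}} = \sqrt{393120 + \left(3 + 8 \left(-61\right)^{2}\right)} = \sqrt{393120 + \left(3 + 8 \cdot 3721\right)} = \sqrt{393120 + \left(3 + 29768\right)} = \sqrt{393120 + 29771} = \sqrt{422891}$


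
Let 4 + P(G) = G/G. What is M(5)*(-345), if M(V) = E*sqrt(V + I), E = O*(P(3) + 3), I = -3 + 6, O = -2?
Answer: 0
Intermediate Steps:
P(G) = -3 (P(G) = -4 + G/G = -4 + 1 = -3)
I = 3
E = 0 (E = -2*(-3 + 3) = -2*0 = 0)
M(V) = 0 (M(V) = 0*sqrt(V + 3) = 0*sqrt(3 + V) = 0)
M(5)*(-345) = 0*(-345) = 0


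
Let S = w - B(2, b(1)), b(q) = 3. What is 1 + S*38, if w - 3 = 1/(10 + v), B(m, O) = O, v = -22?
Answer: -13/6 ≈ -2.1667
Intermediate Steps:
w = 35/12 (w = 3 + 1/(10 - 22) = 3 + 1/(-12) = 3 - 1/12 = 35/12 ≈ 2.9167)
S = -1/12 (S = 35/12 - 1*3 = 35/12 - 3 = -1/12 ≈ -0.083333)
1 + S*38 = 1 - 1/12*38 = 1 - 19/6 = -13/6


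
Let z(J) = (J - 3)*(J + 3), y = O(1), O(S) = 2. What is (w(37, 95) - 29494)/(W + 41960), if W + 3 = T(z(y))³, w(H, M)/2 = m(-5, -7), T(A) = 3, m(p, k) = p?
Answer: -461/656 ≈ -0.70274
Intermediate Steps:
y = 2
z(J) = (-3 + J)*(3 + J)
w(H, M) = -10 (w(H, M) = 2*(-5) = -10)
W = 24 (W = -3 + 3³ = -3 + 27 = 24)
(w(37, 95) - 29494)/(W + 41960) = (-10 - 29494)/(24 + 41960) = -29504/41984 = -29504*1/41984 = -461/656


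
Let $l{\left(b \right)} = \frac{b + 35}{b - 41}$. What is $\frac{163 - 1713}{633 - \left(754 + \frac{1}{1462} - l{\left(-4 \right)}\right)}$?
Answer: $\frac{101974500}{8005957} \approx 12.737$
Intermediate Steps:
$l{\left(b \right)} = \frac{35 + b}{-41 + b}$
$\frac{163 - 1713}{633 - \left(754 + \frac{1}{1462} - l{\left(-4 \right)}\right)} = \frac{163 - 1713}{633 - \left(754 + \frac{1}{1462} - \frac{35 - 4}{-41 - 4}\right)} = - \frac{1550}{633 + \left(\left(-754 - \frac{1}{1462}\right) + \frac{1}{-45} \cdot 31\right)} = - \frac{1550}{633 - \frac{49651027}{65790}} = - \frac{1550}{- \frac{8005957}{65790}} = \left(-1550\right) \left(- \frac{65790}{8005957}\right) = \frac{101974500}{8005957}$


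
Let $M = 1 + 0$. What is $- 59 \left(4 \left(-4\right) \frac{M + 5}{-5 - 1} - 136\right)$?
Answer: $7080$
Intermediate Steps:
$M = 1$
$- 59 \left(4 \left(-4\right) \frac{M + 5}{-5 - 1} - 136\right) = - 59 \left(4 \left(-4\right) \frac{1 + 5}{-5 - 1} - 136\right) = - 59 \left(- 16 \frac{6}{-6} - 136\right) = - 59 \left(- 16 \cdot 6 \left(- \frac{1}{6}\right) - 136\right) = - 59 \left(\left(-16\right) \left(-1\right) - 136\right) = - 59 \left(16 - 136\right) = \left(-59\right) \left(-120\right) = 7080$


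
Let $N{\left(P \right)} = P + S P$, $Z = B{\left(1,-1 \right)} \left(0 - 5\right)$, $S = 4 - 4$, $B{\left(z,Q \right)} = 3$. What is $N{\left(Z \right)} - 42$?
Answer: $-57$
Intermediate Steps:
$S = 0$
$Z = -15$ ($Z = 3 \left(0 - 5\right) = 3 \left(-5\right) = -15$)
$N{\left(P \right)} = P$ ($N{\left(P \right)} = P + 0 P = P + 0 = P$)
$N{\left(Z \right)} - 42 = -15 - 42 = -57$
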